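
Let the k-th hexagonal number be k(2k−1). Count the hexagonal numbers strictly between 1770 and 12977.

The n-th hexagonal number is n(2n−1).
Smallest index with value > 1770: n = 31 (giving 1891).
Largest index with value < 12977: n = 80 (giving 12720).
Indices 31 through 80: 50 terms.

50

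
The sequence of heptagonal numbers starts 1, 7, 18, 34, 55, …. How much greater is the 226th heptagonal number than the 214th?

13182

226·(5·226 − 3)/2 = 127351 and 214·(5·214 − 3)/2 = 114169.
Difference: 127351 − 114169 = 13182.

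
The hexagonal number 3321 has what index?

41

Set n(2n−1) = 3321, giving 2n² − n − 3321 = 0.
The discriminant is 1 + 8·3321 = 26569, and √26569 = 163.
So n = (1 + 163) / 4 = 164/4 = 41.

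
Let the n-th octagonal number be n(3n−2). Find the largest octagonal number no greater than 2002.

Solve n(3n−2) ≤ 2002 for integer n.
n = 26 gives 1976 ≤ 2002, while n = 27 gives 2133 > 2002; so the answer is 1976.

1976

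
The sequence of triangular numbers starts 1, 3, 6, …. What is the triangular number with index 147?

10878

The 147th triangular number is n(n+1)/2 with n = 147.
147·148/2 = 21756/2 = 10878.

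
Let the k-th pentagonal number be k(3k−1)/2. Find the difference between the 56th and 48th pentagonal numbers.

56·(3·56 − 1)/2 = 4676 and 48·(3·48 − 1)/2 = 3432.
Difference: 4676 − 3432 = 1244.

1244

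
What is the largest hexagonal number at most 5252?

Solve n(2n−1) ≤ 5252 for integer n.
n = 51 gives 5151 ≤ 5252, while n = 52 gives 5356 > 5252; so the answer is 5151.

5151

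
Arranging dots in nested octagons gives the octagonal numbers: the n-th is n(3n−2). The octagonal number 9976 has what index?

58

Set n(3n−2) = 9976, giving 3n² − 2n − 9976 = 0.
The discriminant is 4 + 12·9976 = 119716, and √119716 = 346.
So n = (2 + 346) / 6 = 348/6 = 58.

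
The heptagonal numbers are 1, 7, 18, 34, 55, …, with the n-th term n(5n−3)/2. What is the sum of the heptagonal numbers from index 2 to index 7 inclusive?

307

Σ i(5i−3)/2 = (5Σi² − 3Σi) / 2 over i = 2..7.
Σi = 28 − 1 = 27 and Σi² = 140 − 1 = 139.
(5·139 − 3·27) / 2 = 614/2 = 307.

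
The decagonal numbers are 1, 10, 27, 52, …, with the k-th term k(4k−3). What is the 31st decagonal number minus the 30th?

241

Consecutive decagonal numbers differ by 8n − 7: here 8·31 − 7 = 241.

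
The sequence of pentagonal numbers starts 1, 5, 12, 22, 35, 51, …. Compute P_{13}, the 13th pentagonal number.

247

The 13th pentagonal number is n(3n−1)/2 with n = 13.
13·(3·13 − 1)/2 = 13·38/2 = 13·19 = 247.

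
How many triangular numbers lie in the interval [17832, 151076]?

The n-th triangular number is n(n+1)/2.
Smallest index with value ≥ 17832: n = 189 (giving 17955).
Largest index with value ≤ 151076: n = 549 (giving 150975).
Indices 189 through 549: 361 terms.

361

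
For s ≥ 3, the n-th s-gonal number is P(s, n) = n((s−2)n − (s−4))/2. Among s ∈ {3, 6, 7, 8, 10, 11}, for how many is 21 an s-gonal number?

2

s = 3: P(3, 6) = 21. ✓
s = 6: P(6, 3) = 15 and P(6, 4) = 28; 21 is not s-gonal.
s = 7: P(7, 3) = 18 and P(7, 4) = 34; 21 is not s-gonal.
s = 8: P(8, 3) = 21. ✓
s = 10: P(10, 2) = 10 and P(10, 3) = 27; 21 is not s-gonal.
s = 11: P(11, 2) = 11 and P(11, 3) = 30; 21 is not s-gonal.
Hits: s ∈ {3, 8} → 2.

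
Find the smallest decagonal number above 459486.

461380

Solve n(4n−3) > 459486 for integer n.
The largest n with value ≤ 459486 is 339 (since 458667 ≤ 459486 < 461380), so the first above is n = 340, value 461380.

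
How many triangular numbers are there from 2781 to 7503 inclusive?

48

The n-th triangular number is n(n+1)/2.
Smallest index with value ≥ 2781: n = 75 (giving 2850).
Largest index with value ≤ 7503: n = 122 (giving 7503).
Indices 75 through 122: 48 terms.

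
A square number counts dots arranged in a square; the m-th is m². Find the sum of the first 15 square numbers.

1240

Σ_{i=1}^{15} i² = 15·16·31/6 = 1240.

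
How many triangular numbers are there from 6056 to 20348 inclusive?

The n-th triangular number is n(n+1)/2.
Smallest index with value ≥ 6056: n = 110 (giving 6105).
Largest index with value ≤ 20348: n = 201 (giving 20301).
Indices 110 through 201: 92 terms.

92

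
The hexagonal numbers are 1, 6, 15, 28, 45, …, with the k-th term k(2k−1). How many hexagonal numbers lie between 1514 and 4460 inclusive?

The n-th hexagonal number is n(2n−1).
Smallest index with value ≥ 1514: n = 28 (giving 1540).
Largest index with value ≤ 4460: n = 47 (giving 4371).
Indices 28 through 47: 20 terms.

20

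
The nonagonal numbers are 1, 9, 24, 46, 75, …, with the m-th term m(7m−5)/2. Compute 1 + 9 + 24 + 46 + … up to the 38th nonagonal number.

Σ i(7i−5)/2 = (7Σi² − 5Σi) / 2 over i = 1..38.
Σi = 741 and Σi² = 19019.
(7·19019 − 5·741) / 2 = 129428/2 = 64714.

64714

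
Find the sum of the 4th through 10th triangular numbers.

210

Σ i(i+1)/2 = (Σi² + Σi) / 2 over i = 4..10.
Σi = 55 − 6 = 49 and Σi² = 385 − 14 = 371.
(1·371 + 1·49) / 2 = 420/2 = 210.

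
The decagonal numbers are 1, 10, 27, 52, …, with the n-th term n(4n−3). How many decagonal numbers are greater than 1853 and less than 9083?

27

The n-th decagonal number is n(4n−3).
Smallest index with value > 1853: n = 22 (giving 1870).
Largest index with value < 9083: n = 48 (giving 9072).
Indices 22 through 48: 27 terms.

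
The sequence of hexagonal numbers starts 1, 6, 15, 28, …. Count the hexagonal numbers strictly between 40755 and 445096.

The n-th hexagonal number is n(2n−1).
Smallest index with value > 40755: n = 144 (giving 41328).
Largest index with value < 445096: n = 471 (giving 443211).
Indices 144 through 471: 328 terms.

328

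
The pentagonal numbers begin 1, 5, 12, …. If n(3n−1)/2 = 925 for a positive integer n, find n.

Set n(3n−1)/2 = 925, giving 3n² − n − 1850 = 0.
The discriminant is 1 + 24·925 = 22201, and √22201 = 149.
So n = (1 + 149) / 6 = 150/6 = 25.
Check: 25·(3·25 − 1)/2 = 925. ✓

25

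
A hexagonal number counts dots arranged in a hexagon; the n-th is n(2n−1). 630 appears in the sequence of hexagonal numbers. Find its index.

Set n(2n−1) = 630, giving 2n² − n − 630 = 0.
So n = (1 + 71) / 4 = 72/4 = 18.

18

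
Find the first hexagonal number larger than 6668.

Solve n(2n−1) > 6668 for integer n.
The largest n with value ≤ 6668 is 57 (since 6441 ≤ 6668 < 6670), so the first above is n = 58, value 6670.

6670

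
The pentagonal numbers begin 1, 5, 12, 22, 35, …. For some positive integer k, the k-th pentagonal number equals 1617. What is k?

Set n(3n−1)/2 = 1617, giving 3n² − n − 3234 = 0.
The discriminant is 1 + 24·1617 = 38809, and √38809 = 197.
So n = (1 + 197) / 6 = 198/6 = 33.

33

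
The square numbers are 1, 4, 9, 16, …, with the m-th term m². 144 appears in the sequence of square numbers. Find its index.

12

We need n² = 144, so n = √144 = 12.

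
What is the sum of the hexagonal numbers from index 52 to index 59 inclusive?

Σ i(2i−1) = 2Σi² − Σi over i = 52..59.
Σi = 1770 − 1326 = 444 and Σi² = 70210 − 45526 = 24684.
2·24684 − 1·444 = 48924.

48924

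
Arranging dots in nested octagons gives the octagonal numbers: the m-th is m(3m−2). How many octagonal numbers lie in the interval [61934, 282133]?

163

The n-th octagonal number is n(3n−2).
Smallest index with value ≥ 61934: n = 145 (giving 62785).
Largest index with value ≤ 282133: n = 307 (giving 282133).
Indices 145 through 307: 163 terms.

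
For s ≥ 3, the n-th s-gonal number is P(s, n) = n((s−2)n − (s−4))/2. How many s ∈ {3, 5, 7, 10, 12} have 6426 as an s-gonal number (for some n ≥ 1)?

1

s = 3: P(3, 112) = 6328 and P(3, 113) = 6441; 6426 is not s-gonal.
s = 5: P(5, 65) = 6305 and P(5, 66) = 6501; 6426 is not s-gonal.
s = 7: P(7, 51) = 6426. ✓
s = 10: P(10, 40) = 6280 and P(10, 41) = 6601; 6426 is not s-gonal.
s = 12: P(12, 36) = 6336 and P(12, 37) = 6697; 6426 is not s-gonal.
Hits: s ∈ {7} → 1.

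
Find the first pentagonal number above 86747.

87001

Solve n(3n−1)/2 > 86747 for integer n.
The largest n with value ≤ 86747 is 240 (since 86280 ≤ 86747 < 87001), so the first above is n = 241, value 87001.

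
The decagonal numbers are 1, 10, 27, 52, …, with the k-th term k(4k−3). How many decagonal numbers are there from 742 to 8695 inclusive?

34

The n-th decagonal number is n(4n−3).
Smallest index with value ≥ 742: n = 14 (giving 742).
Largest index with value ≤ 8695: n = 47 (giving 8695).
Indices 14 through 47: 34 terms.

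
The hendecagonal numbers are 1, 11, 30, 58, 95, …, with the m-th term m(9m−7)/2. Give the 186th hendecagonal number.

186·(9·186 − 7)/2 = 186·1667/2 = 155031.

155031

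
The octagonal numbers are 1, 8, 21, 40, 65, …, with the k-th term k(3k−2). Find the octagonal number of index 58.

9976

58·(3·58 − 2) = 58·172 = 9976.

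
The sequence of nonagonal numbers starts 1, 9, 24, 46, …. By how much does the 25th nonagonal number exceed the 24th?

169

Consecutive nonagonal numbers differ by 7n − 6: here 7·25 − 6 = 169.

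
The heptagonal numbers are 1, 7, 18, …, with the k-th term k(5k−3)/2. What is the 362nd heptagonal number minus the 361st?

1806

Consecutive heptagonal numbers differ by 5n − 4: here 5·362 − 4 = 1806.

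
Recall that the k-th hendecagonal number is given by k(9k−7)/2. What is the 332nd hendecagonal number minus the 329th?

332·(9·332 − 7)/2 = 494846 and 329·(9·329 − 7)/2 = 485933.
Difference: 494846 − 485933 = 8913.

8913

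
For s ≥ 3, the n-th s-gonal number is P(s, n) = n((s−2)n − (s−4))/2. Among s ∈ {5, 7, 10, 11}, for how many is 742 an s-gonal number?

1

s = 5: P(5, 22) = 715 and P(5, 23) = 782; 742 is not s-gonal.
s = 7: P(7, 17) = 697 and P(7, 18) = 783; 742 is not s-gonal.
s = 10: P(10, 14) = 742. ✓
s = 11: P(11, 13) = 715 and P(11, 14) = 833; 742 is not s-gonal.
Hits: s ∈ {10} → 1.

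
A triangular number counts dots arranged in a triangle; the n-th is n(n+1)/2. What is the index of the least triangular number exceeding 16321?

Solve n(n+1)/2 > 16321 for integer n.
The largest n with value ≤ 16321 is 180 (since 16290 ≤ 16321 < 16471), so the first above is n = 181, value 16471.

181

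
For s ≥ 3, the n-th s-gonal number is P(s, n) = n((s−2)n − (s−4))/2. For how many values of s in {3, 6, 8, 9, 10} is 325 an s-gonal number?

3

s = 3: P(3, 25) = 325. ✓
s = 6: P(6, 13) = 325. ✓
s = 8: P(8, 10) = 280 and P(8, 11) = 341; 325 is not s-gonal.
s = 9: P(9, 10) = 325. ✓
s = 10: P(10, 9) = 297 and P(10, 10) = 370; 325 is not s-gonal.
Hits: s ∈ {3, 6, 9} → 3.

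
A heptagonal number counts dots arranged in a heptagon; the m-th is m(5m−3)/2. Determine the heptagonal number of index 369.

The 369th heptagonal number is n(5n−3)/2 with n = 369.
369·(5·369 − 3)/2 = 369·1842/2 = 369·921 = 339849.

339849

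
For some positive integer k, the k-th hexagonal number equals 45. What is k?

5

Set n(2n−1) = 45, giving 2n² − n − 45 = 0.
The discriminant is 1 + 8·45 = 361, and √361 = 19.
So n = (1 + 19) / 4 = 20/4 = 5.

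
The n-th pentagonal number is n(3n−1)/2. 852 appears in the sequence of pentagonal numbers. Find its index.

24

Set n(3n−1)/2 = 852, giving 3n² − n − 1704 = 0.
The discriminant is 1 + 24·852 = 20449, and √20449 = 143.
So n = (1 + 143) / 6 = 144/6 = 24.
Check: 24·(3·24 − 1)/2 = 852. ✓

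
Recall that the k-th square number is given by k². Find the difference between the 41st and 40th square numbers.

n² − (n−1)² = 2n − 1, so 41² − 40² = 2·41 − 1 = 81.

81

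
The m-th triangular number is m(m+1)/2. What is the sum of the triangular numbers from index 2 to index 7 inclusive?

Σ i(i+1)/2 = (Σi² + Σi) / 2 over i = 2..7.
Σi = 28 − 1 = 27 and Σi² = 140 − 1 = 139.
(1·139 + 1·27) / 2 = 166/2 = 83.

83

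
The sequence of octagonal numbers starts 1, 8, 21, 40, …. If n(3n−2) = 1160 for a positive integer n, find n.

20

Set n(3n−2) = 1160, giving 3n² − 2n − 1160 = 0.
The discriminant is 4 + 12·1160 = 13924, and √13924 = 118.
So n = (2 + 118) / 6 = 120/6 = 20.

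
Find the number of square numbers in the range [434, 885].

The n-th square number is n².
Smallest index with value ≥ 434: n = 21 (giving 441).
Largest index with value ≤ 885: n = 29 (giving 841).
Indices 21 through 29: 9 terms.

9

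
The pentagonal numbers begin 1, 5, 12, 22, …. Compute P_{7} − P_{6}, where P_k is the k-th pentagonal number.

19

Consecutive pentagonal numbers differ by 3n − 2: here 3·7 − 2 = 19.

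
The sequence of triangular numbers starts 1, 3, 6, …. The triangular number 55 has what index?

Set n(n+1)/2 = 55, giving n² + n − 110 = 0.
So n = (-1 + 21) / 2 = 20/2 = 10.

10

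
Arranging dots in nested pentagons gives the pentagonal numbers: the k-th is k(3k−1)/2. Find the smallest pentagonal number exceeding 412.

425

Solve n(3n−1)/2 > 412 for integer n.
The largest n with value ≤ 412 is 16 (since 376 ≤ 412 < 425), so the first above is n = 17, value 425.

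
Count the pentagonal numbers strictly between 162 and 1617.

The n-th pentagonal number is n(3n−1)/2.
Smallest index with value > 162: n = 11 (giving 176).
Largest index with value < 1617: n = 32 (giving 1520).
Indices 11 through 32: 22 terms.

22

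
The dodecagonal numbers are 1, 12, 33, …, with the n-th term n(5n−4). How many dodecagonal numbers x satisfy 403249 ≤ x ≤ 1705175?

300

The n-th dodecagonal number is n(5n−4).
Smallest index with value ≥ 403249: n = 285 (giving 404985).
Largest index with value ≤ 1705175: n = 584 (giving 1702944).
Indices 285 through 584: 300 terms.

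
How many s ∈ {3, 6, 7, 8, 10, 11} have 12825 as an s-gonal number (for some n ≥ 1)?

1

s = 3: P(3, 159) = 12720 and P(3, 160) = 12880; 12825 is not s-gonal.
s = 6: P(6, 80) = 12720 and P(6, 81) = 13041; 12825 is not s-gonal.
s = 7: P(7, 71) = 12496 and P(7, 72) = 12852; 12825 is not s-gonal.
s = 8: P(8, 65) = 12545 and P(8, 66) = 12936; 12825 is not s-gonal.
s = 10: P(10, 57) = 12825. ✓
s = 11: P(11, 53) = 12455 and P(11, 54) = 12933; 12825 is not s-gonal.
Hits: s ∈ {10} → 1.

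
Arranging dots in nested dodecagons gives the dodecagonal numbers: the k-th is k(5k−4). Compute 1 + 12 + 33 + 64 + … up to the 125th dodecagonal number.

Σ i(5i−4) = 5Σi² − 4Σi over i = 1..125.
Σi = 7875 and Σi² = 658875.
5·658875 − 4·7875 = 3262875.

3262875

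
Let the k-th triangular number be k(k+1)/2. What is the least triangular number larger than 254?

276

Solve n(n+1)/2 > 254 for integer n.
The largest n with value ≤ 254 is 22 (since 253 ≤ 254 < 276), so the first above is n = 23, value 276.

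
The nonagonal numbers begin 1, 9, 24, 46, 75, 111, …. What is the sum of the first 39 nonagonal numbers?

69940

Σ i(7i−5)/2 = (7Σi² − 5Σi) / 2 over i = 1..39.
Σi = 780 and Σi² = 20540.
(7·20540 − 5·780) / 2 = 139880/2 = 69940.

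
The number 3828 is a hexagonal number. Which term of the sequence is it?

Set n(2n−1) = 3828, giving 2n² − n − 3828 = 0.
The discriminant is 1 + 8·3828 = 30625, and √30625 = 175.
So n = (1 + 175) / 4 = 176/4 = 44.
Check: 44·(2·44 − 1) = 3828. ✓

44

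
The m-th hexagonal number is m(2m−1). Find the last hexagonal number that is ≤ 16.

15

Solve n(2n−1) ≤ 16 for integer n.
n = 3 gives 15 ≤ 16, while n = 4 gives 28 > 16; so the answer is 15.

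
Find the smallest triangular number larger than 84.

Solve n(n+1)/2 > 84 for integer n.
The largest n with value ≤ 84 is 12 (since 78 ≤ 84 < 91), so the first above is n = 13, value 91.

91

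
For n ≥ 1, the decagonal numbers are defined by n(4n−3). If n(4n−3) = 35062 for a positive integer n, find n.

94

Set n(4n−3) = 35062, giving 4n² − 3n − 35062 = 0.
The discriminant is 9 + 16·35062 = 561001, and √561001 = 749.
So n = (3 + 749) / 8 = 752/8 = 94.
Check: 94·(4·94 − 3) = 35062. ✓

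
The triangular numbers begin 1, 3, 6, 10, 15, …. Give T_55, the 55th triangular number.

1540

The 55th triangular number is n(n+1)/2 with n = 55.
55·56/2 = 3080/2 = 1540.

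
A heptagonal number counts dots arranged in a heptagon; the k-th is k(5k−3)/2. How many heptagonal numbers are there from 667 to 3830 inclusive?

23

The n-th heptagonal number is n(5n−3)/2.
Smallest index with value ≥ 667: n = 17 (giving 697).
Largest index with value ≤ 3830: n = 39 (giving 3744).
Indices 17 through 39: 23 terms.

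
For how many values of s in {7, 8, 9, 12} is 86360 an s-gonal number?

1

s = 7: P(7, 186) = 86211 and P(7, 187) = 87142; 86360 is not s-gonal.
s = 8: P(8, 170) = 86360. ✓
s = 9: P(9, 157) = 85879 and P(9, 158) = 86979; 86360 is not s-gonal.
s = 12: P(12, 131) = 85281 and P(12, 132) = 86592; 86360 is not s-gonal.
Hits: s ∈ {8} → 1.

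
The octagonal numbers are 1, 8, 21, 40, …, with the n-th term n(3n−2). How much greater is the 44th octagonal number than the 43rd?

259

Consecutive octagonal numbers differ by 6n − 5: here 6·44 − 5 = 259.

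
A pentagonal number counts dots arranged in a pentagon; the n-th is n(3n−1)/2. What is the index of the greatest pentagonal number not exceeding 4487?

54

Solve n(3n−1)/2 ≤ 4487 for integer n.
n = 54 gives 4347 ≤ 4487, while n = 55 gives 4510 > 4487; so the answer is index 54.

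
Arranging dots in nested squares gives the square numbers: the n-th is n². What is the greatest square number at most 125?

121

Solve n² ≤ 125 for integer n.
n = 11 gives 121 ≤ 125, while n = 12 gives 144 > 125; so the answer is 121.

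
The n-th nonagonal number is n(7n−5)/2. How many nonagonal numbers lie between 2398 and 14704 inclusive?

The n-th nonagonal number is n(7n−5)/2.
Smallest index with value ≥ 2398: n = 27 (giving 2484).
Largest index with value ≤ 14704: n = 65 (giving 14625).
Indices 27 through 65: 39 terms.

39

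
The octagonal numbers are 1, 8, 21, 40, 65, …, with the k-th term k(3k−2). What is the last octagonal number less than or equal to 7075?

6816

Solve n(3n−2) ≤ 7075 for integer n.
n = 48 gives 6816 ≤ 7075, while n = 49 gives 7105 > 7075; so the answer is 6816.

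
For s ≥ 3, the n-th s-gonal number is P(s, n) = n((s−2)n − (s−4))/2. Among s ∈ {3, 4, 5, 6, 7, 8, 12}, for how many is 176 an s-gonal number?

2

s = 3: P(3, 18) = 171 and P(3, 19) = 190; 176 is not s-gonal.
s = 4: P(4, 13) = 169 and P(4, 14) = 196; 176 is not s-gonal.
s = 5: P(5, 11) = 176. ✓
s = 6: P(6, 9) = 153 and P(6, 10) = 190; 176 is not s-gonal.
s = 7: P(7, 8) = 148 and P(7, 9) = 189; 176 is not s-gonal.
s = 8: P(8, 8) = 176. ✓
s = 12: P(12, 6) = 156 and P(12, 7) = 217; 176 is not s-gonal.
Hits: s ∈ {5, 8} → 2.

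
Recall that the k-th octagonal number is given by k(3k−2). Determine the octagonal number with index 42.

The 42nd octagonal number is n(3n−2) with n = 42.
42·(3·42 − 2) = 42·124 = 5208.

5208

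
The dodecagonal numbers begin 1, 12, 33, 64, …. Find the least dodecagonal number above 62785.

Solve n(5n−4) > 62785 for integer n.
The largest n with value ≤ 62785 is 112 (since 62272 ≤ 62785 < 63393), so the first above is n = 113, value 63393.

63393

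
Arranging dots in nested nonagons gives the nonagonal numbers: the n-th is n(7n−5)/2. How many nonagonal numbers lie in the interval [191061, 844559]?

258

The n-th nonagonal number is n(7n−5)/2.
Smallest index with value ≥ 191061: n = 234 (giving 191061).
Largest index with value ≤ 844559: n = 491 (giving 842556).
Indices 234 through 491: 258 terms.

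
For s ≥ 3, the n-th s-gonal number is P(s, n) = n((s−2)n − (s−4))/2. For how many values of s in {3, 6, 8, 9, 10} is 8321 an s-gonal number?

1

s = 3: P(3, 128) = 8256 and P(3, 129) = 8385; 8321 is not s-gonal.
s = 6: P(6, 64) = 8128 and P(6, 65) = 8385; 8321 is not s-gonal.
s = 8: P(8, 53) = 8321. ✓
s = 9: P(9, 49) = 8281 and P(9, 50) = 8625; 8321 is not s-gonal.
s = 10: P(10, 45) = 7965 and P(10, 46) = 8326; 8321 is not s-gonal.
Hits: s ∈ {8} → 1.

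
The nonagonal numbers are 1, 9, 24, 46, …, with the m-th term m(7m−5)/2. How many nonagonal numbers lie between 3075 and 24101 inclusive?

54

The n-th nonagonal number is n(7n−5)/2.
Smallest index with value ≥ 3075: n = 30 (giving 3075).
Largest index with value ≤ 24101: n = 83 (giving 23904).
Indices 30 through 83: 54 terms.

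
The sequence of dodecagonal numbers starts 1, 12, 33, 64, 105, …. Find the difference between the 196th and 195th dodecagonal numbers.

Consecutive dodecagonal numbers differ by 10n − 9: here 10·196 − 9 = 1951.

1951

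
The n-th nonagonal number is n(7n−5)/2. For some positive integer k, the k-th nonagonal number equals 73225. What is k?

145

Set n(7n−5)/2 = 73225, giving 7n² − 5n − 146450 = 0.
The discriminant is 25 + 56·73225 = 4100625, and √4100625 = 2025.
So n = (5 + 2025) / 14 = 2030/14 = 145.
Check: 145·(7·145 − 5)/2 = 73225. ✓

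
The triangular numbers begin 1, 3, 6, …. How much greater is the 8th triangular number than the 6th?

15

8·9/2 = 36 and 6·7/2 = 21.
Difference: 36 − 21 = 15.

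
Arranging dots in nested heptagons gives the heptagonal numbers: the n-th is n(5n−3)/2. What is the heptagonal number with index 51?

The 51st heptagonal number is n(5n−3)/2 with n = 51.
51·(5·51 − 3)/2 = 51·252/2 = 51·126 = 6426.

6426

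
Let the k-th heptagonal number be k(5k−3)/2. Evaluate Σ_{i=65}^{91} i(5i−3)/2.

Σ i(5i−3)/2 = (5Σi² − 3Σi) / 2 over i = 65..91.
Σi = 4186 − 2080 = 2106 and Σi² = 255346 − 89440 = 165906.
(5·165906 − 3·2106) / 2 = 823212/2 = 411606.

411606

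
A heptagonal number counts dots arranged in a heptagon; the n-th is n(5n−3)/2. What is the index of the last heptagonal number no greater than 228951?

Solve n(5n−3)/2 ≤ 228951 for integer n.
n = 302 gives 227557 ≤ 228951, while n = 303 gives 229068 > 228951; so the answer is index 302.

302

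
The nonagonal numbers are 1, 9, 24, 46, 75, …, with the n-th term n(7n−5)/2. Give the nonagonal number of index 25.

The 25th nonagonal number is n(7n−5)/2 with n = 25.
25·(7·25 − 5)/2 = 25·170/2 = 25·85 = 2125.

2125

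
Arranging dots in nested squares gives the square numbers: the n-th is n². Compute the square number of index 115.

13225

115² = 13225.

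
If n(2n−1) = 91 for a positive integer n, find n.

Set n(2n−1) = 91, giving 2n² − n − 91 = 0.
So n = (1 + 27) / 4 = 28/4 = 7.

7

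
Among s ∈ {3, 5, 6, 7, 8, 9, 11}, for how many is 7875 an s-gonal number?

s = 3: P(3, 125) = 7875. ✓
s = 5: P(5, 72) = 7740 and P(5, 73) = 7957; 7875 is not s-gonal.
s = 6: P(6, 63) = 7875. ✓
s = 7: P(7, 56) = 7756 and P(7, 57) = 8037; 7875 is not s-gonal.
s = 8: P(8, 51) = 7701 and P(8, 52) = 8008; 7875 is not s-gonal.
s = 9: P(9, 47) = 7614 and P(9, 48) = 7944; 7875 is not s-gonal.
s = 11: P(11, 42) = 7791 and P(11, 43) = 8170; 7875 is not s-gonal.
Hits: s ∈ {3, 6} → 2.

2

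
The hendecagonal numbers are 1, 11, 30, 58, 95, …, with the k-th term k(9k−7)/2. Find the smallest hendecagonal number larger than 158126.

Solve n(9n−7)/2 > 158126 for integer n.
The largest n with value ≤ 158126 is 187 (since 156706 ≤ 158126 < 158390), so the first above is n = 188, value 158390.

158390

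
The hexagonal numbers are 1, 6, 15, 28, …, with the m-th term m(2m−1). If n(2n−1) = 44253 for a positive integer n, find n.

Set n(2n−1) = 44253, giving 2n² − n − 44253 = 0.
The discriminant is 1 + 8·44253 = 354025, and √354025 = 595.
So n = (1 + 595) / 4 = 596/4 = 149.

149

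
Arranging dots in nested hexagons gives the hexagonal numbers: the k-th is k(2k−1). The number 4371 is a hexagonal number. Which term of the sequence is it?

Set n(2n−1) = 4371, giving 2n² − n − 4371 = 0.
The discriminant is 1 + 8·4371 = 34969, and √34969 = 187.
So n = (1 + 187) / 4 = 188/4 = 47.

47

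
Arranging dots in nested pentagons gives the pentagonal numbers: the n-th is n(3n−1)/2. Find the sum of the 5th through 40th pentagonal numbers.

Σ i(3i−1)/2 = (3Σi² − Σi) / 2 over i = 5..40.
Σi = 820 − 10 = 810 and Σi² = 22140 − 30 = 22110.
(3·22110 − 1·810) / 2 = 65520/2 = 32760.

32760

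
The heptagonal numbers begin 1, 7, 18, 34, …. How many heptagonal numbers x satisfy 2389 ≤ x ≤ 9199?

The n-th heptagonal number is n(5n−3)/2.
Smallest index with value ≥ 2389: n = 32 (giving 2512).
Largest index with value ≤ 9199: n = 60 (giving 8910).
Indices 32 through 60: 29 terms.

29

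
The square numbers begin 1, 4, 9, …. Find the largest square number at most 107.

Solve n² ≤ 107 for integer n.
n = 10 gives 100 ≤ 107, while n = 11 gives 121 > 107; so the answer is 100.

100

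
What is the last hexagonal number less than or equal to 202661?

Solve n(2n−1) ≤ 202661 for integer n.
n = 318 gives 201930 ≤ 202661, while n = 319 gives 203203 > 202661; so the answer is 201930.

201930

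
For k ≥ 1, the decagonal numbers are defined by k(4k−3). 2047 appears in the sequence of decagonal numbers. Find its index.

23

Set n(4n−3) = 2047, giving 4n² − 3n − 2047 = 0.
The discriminant is 9 + 16·2047 = 32761, and √32761 = 181.
So n = (3 + 181) / 8 = 184/8 = 23.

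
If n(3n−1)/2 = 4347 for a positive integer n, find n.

Set n(3n−1)/2 = 4347, giving 3n² − n − 8694 = 0.
The discriminant is 1 + 24·4347 = 104329, and √104329 = 323.
So n = (1 + 323) / 6 = 324/6 = 54.

54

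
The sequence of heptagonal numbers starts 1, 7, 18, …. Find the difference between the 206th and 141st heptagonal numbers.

56290

206·(5·206 − 3)/2 = 105781 and 141·(5·141 − 3)/2 = 49491.
Difference: 105781 − 49491 = 56290.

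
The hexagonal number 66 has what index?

6

Set n(2n−1) = 66, giving 2n² − n − 66 = 0.
The discriminant is 1 + 8·66 = 529, and √529 = 23.
So n = (1 + 23) / 4 = 24/4 = 6.
Check: 6·(2·6 − 1) = 66. ✓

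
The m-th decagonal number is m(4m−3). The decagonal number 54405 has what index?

117

Set n(4n−3) = 54405, giving 4n² − 3n − 54405 = 0.
The discriminant is 9 + 16·54405 = 870489, and √870489 = 933.
So n = (3 + 933) / 8 = 936/8 = 117.
Check: 117·(4·117 − 3) = 54405. ✓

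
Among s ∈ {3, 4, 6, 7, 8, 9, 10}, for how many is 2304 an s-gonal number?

s = 3: P(3, 67) = 2278 and P(3, 68) = 2346; 2304 is not s-gonal.
s = 4: P(4, 48) = 2304. ✓
s = 6: P(6, 34) = 2278 and P(6, 35) = 2415; 2304 is not s-gonal.
s = 7: P(7, 30) = 2205 and P(7, 31) = 2356; 2304 is not s-gonal.
s = 8: P(8, 28) = 2296 and P(8, 29) = 2465; 2304 is not s-gonal.
s = 9: P(9, 26) = 2301 and P(9, 27) = 2484; 2304 is not s-gonal.
s = 10: P(10, 24) = 2232 and P(10, 25) = 2425; 2304 is not s-gonal.
Hits: s ∈ {4} → 1.

1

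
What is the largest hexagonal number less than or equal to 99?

Solve n(2n−1) ≤ 99 for integer n.
n = 7 gives 91 ≤ 99, while n = 8 gives 120 > 99; so the answer is 91.

91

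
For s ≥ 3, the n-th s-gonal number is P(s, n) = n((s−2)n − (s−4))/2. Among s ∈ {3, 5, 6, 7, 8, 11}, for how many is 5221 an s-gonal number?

1

s = 3: P(3, 101) = 5151 and P(3, 102) = 5253; 5221 is not s-gonal.
s = 5: P(5, 59) = 5192 and P(5, 60) = 5370; 5221 is not s-gonal.
s = 6: P(6, 51) = 5151 and P(6, 52) = 5356; 5221 is not s-gonal.
s = 7: P(7, 46) = 5221. ✓
s = 8: P(8, 42) = 5208 and P(8, 43) = 5461; 5221 is not s-gonal.
s = 11: P(11, 34) = 5083 and P(11, 35) = 5390; 5221 is not s-gonal.
Hits: s ∈ {7} → 1.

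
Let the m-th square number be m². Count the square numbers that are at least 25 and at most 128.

The n-th square number is n².
Smallest index with value ≥ 25: n = 5 (giving 25).
Largest index with value ≤ 128: n = 11 (giving 121).
Indices 5 through 11: 7 terms.

7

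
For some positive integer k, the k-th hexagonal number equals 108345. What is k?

Set n(2n−1) = 108345, giving 2n² − n − 108345 = 0.
The discriminant is 1 + 8·108345 = 866761, and √866761 = 931.
So n = (1 + 931) / 4 = 932/4 = 233.

233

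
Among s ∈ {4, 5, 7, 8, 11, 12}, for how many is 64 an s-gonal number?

s = 4: P(4, 8) = 64. ✓
s = 5: P(5, 6) = 51 and P(5, 7) = 70; 64 is not s-gonal.
s = 7: P(7, 5) = 55 and P(7, 6) = 81; 64 is not s-gonal.
s = 8: P(8, 4) = 40 and P(8, 5) = 65; 64 is not s-gonal.
s = 11: P(11, 4) = 58 and P(11, 5) = 95; 64 is not s-gonal.
s = 12: P(12, 4) = 64. ✓
Hits: s ∈ {4, 12} → 2.

2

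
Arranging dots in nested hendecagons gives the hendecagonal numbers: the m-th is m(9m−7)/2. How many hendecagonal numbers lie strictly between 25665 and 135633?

The n-th hendecagonal number is n(9n−7)/2.
Smallest index with value > 25665: n = 76 (giving 25726).
Largest index with value < 135633: n = 173 (giving 134075).
Indices 76 through 173: 98 terms.

98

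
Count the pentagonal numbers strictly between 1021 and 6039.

The n-th pentagonal number is n(3n−1)/2.
Smallest index with value > 1021: n = 27 (giving 1080).
Largest index with value < 6039: n = 63 (giving 5922).
Indices 27 through 63: 37 terms.

37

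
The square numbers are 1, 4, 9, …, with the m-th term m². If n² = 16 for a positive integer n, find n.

4

We need n² = 16, so n = √16 = 4.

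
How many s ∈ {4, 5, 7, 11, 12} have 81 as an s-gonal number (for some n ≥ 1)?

s = 4: P(4, 9) = 81. ✓
s = 5: P(5, 7) = 70 and P(5, 8) = 92; 81 is not s-gonal.
s = 7: P(7, 6) = 81. ✓
s = 11: P(11, 4) = 58 and P(11, 5) = 95; 81 is not s-gonal.
s = 12: P(12, 4) = 64 and P(12, 5) = 105; 81 is not s-gonal.
Hits: s ∈ {4, 7} → 2.

2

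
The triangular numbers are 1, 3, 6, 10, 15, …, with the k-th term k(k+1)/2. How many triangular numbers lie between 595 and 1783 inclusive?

26

The n-th triangular number is n(n+1)/2.
Smallest index with value ≥ 595: n = 34 (giving 595).
Largest index with value ≤ 1783: n = 59 (giving 1770).
Indices 34 through 59: 26 terms.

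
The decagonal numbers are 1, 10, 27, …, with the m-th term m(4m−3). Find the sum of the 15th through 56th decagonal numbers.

231931

Σ i(4i−3) = 4Σi² − 3Σi over i = 15..56.
Σi = 1596 − 105 = 1491 and Σi² = 60116 − 1015 = 59101.
4·59101 − 3·1491 = 231931.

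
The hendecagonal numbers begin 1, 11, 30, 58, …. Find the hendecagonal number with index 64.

18208

The 64th hendecagonal number is n(9n−7)/2 with n = 64.
64·(9·64 − 7)/2 = 64·569/2 = 18208.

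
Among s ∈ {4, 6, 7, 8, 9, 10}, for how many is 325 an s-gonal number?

s = 4: P(4, 18) = 324 and P(4, 19) = 361; 325 is not s-gonal.
s = 6: P(6, 13) = 325. ✓
s = 7: P(7, 11) = 286 and P(7, 12) = 342; 325 is not s-gonal.
s = 8: P(8, 10) = 280 and P(8, 11) = 341; 325 is not s-gonal.
s = 9: P(9, 10) = 325. ✓
s = 10: P(10, 9) = 297 and P(10, 10) = 370; 325 is not s-gonal.
Hits: s ∈ {6, 9} → 2.

2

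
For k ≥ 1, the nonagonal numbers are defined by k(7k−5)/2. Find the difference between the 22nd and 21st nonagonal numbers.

148

Consecutive nonagonal numbers differ by 7n − 6: here 7·22 − 6 = 148.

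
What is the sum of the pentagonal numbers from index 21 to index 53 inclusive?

Σ i(3i−1)/2 = (3Σi² − Σi) / 2 over i = 21..53.
Σi = 1431 − 210 = 1221 and Σi² = 51039 − 2870 = 48169.
(3·48169 − 1·1221) / 2 = 143286/2 = 71643.

71643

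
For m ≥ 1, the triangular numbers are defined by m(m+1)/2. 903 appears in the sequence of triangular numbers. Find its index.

42

Set n(n+1)/2 = 903, giving n² + n − 1806 = 0.
So n = (-1 + 85) / 2 = 84/2 = 42.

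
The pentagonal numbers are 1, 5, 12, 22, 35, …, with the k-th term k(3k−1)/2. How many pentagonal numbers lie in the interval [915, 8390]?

50

The n-th pentagonal number is n(3n−1)/2.
Smallest index with value ≥ 915: n = 25 (giving 925).
Largest index with value ≤ 8390: n = 74 (giving 8177).
Indices 25 through 74: 50 terms.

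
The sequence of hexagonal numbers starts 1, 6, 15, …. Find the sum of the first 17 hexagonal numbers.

Σ i(2i−1) = 2Σi² − Σi over i = 1..17.
Σi = 153 and Σi² = 1785.
2·1785 − 1·153 = 3417.

3417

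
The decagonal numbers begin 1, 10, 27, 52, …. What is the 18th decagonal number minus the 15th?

387

18·(4·18 − 3) = 1242 and 15·(4·15 − 3) = 855.
Difference: 1242 − 855 = 387.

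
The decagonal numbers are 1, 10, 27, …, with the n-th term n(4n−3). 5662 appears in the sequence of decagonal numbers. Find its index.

Set n(4n−3) = 5662, giving 4n² − 3n − 5662 = 0.
The discriminant is 9 + 16·5662 = 90601, and √90601 = 301.
So n = (3 + 301) / 8 = 304/8 = 38.

38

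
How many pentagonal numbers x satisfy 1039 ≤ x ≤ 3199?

20

The n-th pentagonal number is n(3n−1)/2.
Smallest index with value ≥ 1039: n = 27 (giving 1080).
Largest index with value ≤ 3199: n = 46 (giving 3151).
Indices 27 through 46: 20 terms.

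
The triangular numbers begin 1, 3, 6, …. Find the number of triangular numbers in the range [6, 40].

The n-th triangular number is n(n+1)/2.
Smallest index with value ≥ 6: n = 3 (giving 6).
Largest index with value ≤ 40: n = 8 (giving 36).
Indices 3 through 8: 6 terms.

6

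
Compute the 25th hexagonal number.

1225

The 25th hexagonal number is n(2n−1) with n = 25.
25·(2·25 − 1) = 25·49 = 1225.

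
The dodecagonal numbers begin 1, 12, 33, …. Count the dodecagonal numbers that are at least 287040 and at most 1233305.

The n-th dodecagonal number is n(5n−4).
Smallest index with value ≥ 287040: n = 240 (giving 287040).
Largest index with value ≤ 1233305: n = 497 (giving 1233057).
Indices 240 through 497: 258 terms.

258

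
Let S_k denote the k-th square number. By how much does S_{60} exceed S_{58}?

60² = 3600 and 58² = 3364.
Difference: 3600 − 3364 = 236.

236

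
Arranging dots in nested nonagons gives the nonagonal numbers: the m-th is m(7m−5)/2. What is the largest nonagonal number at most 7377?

Solve n(7n−5)/2 ≤ 7377 for integer n.
n = 46 gives 7291 ≤ 7377, while n = 47 gives 7614 > 7377; so the answer is 7291.

7291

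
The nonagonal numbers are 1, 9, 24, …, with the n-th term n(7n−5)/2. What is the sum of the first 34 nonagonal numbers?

Σ i(7i−5)/2 = (7Σi² − 5Σi) / 2 over i = 1..34.
Σi = 595 and Σi² = 13685.
(7·13685 − 5·595) / 2 = 92820/2 = 46410.

46410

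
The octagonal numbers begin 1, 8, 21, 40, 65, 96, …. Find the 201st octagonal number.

120801

201·(3·201 − 2) = 201·601 = 120801.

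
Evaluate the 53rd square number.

2809

The 53rd square number is n² with n = 53.
53² = 2809.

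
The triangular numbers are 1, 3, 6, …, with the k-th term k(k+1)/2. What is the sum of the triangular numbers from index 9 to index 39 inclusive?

Σ i(i+1)/2 = (Σi² + Σi) / 2 over i = 9..39.
Σi = 780 − 36 = 744 and Σi² = 20540 − 204 = 20336.
(1·20336 + 1·744) / 2 = 21080/2 = 10540.

10540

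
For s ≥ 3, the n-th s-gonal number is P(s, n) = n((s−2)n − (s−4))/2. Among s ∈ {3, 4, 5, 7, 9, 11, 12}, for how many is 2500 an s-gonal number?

s = 3: P(3, 70) = 2485 and P(3, 71) = 2556; 2500 is not s-gonal.
s = 4: P(4, 50) = 2500. ✓
s = 5: P(5, 40) = 2380 and P(5, 41) = 2501; 2500 is not s-gonal.
s = 7: P(7, 31) = 2356 and P(7, 32) = 2512; 2500 is not s-gonal.
s = 9: P(9, 27) = 2484 and P(9, 28) = 2674; 2500 is not s-gonal.
s = 11: P(11, 23) = 2300 and P(11, 24) = 2508; 2500 is not s-gonal.
s = 12: P(12, 22) = 2332 and P(12, 23) = 2553; 2500 is not s-gonal.
Hits: s ∈ {4} → 1.

1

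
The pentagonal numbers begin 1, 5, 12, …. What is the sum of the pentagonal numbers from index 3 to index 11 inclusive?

Σ i(3i−1)/2 = (3Σi² − Σi) / 2 over i = 3..11.
Σi = 66 − 3 = 63 and Σi² = 506 − 5 = 501.
(3·501 − 1·63) / 2 = 1440/2 = 720.

720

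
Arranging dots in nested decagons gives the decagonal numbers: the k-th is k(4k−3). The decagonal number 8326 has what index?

Set n(4n−3) = 8326, giving 4n² − 3n − 8326 = 0.
The discriminant is 9 + 16·8326 = 133225, and √133225 = 365.
So n = (3 + 365) / 8 = 368/8 = 46.

46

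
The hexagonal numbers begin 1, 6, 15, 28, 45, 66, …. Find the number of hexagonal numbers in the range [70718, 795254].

The n-th hexagonal number is n(2n−1).
Smallest index with value ≥ 70718: n = 189 (giving 71253).
Largest index with value ≤ 795254: n = 630 (giving 793170).
Indices 189 through 630: 442 terms.

442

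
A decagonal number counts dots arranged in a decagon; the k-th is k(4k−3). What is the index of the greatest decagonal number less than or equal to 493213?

351

Solve n(4n−3) ≤ 493213 for integer n.
n = 351 gives 491751 ≤ 493213, while n = 352 gives 494560 > 493213; so the answer is index 351.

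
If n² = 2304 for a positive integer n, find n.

We need n² = 2304, so n = √2304 = 48.
Check: 48² = 2304. ✓

48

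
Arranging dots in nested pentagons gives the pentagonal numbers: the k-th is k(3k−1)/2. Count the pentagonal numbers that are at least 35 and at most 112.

The n-th pentagonal number is n(3n−1)/2.
Smallest index with value ≥ 35: n = 5 (giving 35).
Largest index with value ≤ 112: n = 8 (giving 92).
Indices 5 through 8: 4 terms.

4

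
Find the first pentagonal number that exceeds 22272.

Solve n(3n−1)/2 > 22272 for integer n.
The largest n with value ≤ 22272 is 122 (since 22265 ≤ 22272 < 22632), so the first above is n = 123, value 22632.

22632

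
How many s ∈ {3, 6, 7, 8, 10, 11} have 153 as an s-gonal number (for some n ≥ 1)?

s = 3: P(3, 17) = 153. ✓
s = 6: P(6, 9) = 153. ✓
s = 7: P(7, 8) = 148 and P(7, 9) = 189; 153 is not s-gonal.
s = 8: P(8, 7) = 133 and P(8, 8) = 176; 153 is not s-gonal.
s = 10: P(10, 6) = 126 and P(10, 7) = 175; 153 is not s-gonal.
s = 11: P(11, 6) = 141 and P(11, 7) = 196; 153 is not s-gonal.
Hits: s ∈ {3, 6} → 2.

2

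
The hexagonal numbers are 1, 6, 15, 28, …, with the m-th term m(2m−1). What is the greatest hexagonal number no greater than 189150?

Solve n(2n−1) ≤ 189150 for integer n.
n = 307 gives 188191 ≤ 189150, while n = 308 gives 189420 > 189150; so the answer is 188191.

188191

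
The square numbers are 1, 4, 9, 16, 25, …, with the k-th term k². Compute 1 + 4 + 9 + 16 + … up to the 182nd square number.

Σ_{i=1}^{182} i² = 182·183·365/6 = 2026115.

2026115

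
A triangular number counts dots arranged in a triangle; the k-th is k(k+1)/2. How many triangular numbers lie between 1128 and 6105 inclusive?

The n-th triangular number is n(n+1)/2.
Smallest index with value ≥ 1128: n = 47 (giving 1128).
Largest index with value ≤ 6105: n = 110 (giving 6105).
Indices 47 through 110: 64 terms.

64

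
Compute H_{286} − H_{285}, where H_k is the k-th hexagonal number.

1141

Consecutive hexagonal numbers differ by 4n − 3: here 4·286 − 3 = 1141.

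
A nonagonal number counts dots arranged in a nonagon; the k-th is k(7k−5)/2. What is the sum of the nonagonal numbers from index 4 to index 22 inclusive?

12616

Σ i(7i−5)/2 = (7Σi² − 5Σi) / 2 over i = 4..22.
Σi = 253 − 6 = 247 and Σi² = 3795 − 14 = 3781.
(7·3781 − 5·247) / 2 = 25232/2 = 12616.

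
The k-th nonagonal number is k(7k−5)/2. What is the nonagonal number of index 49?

The 49th nonagonal number is n(7n−5)/2 with n = 49.
49·(7·49 − 5)/2 = 49·338/2 = 49·169 = 8281.

8281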